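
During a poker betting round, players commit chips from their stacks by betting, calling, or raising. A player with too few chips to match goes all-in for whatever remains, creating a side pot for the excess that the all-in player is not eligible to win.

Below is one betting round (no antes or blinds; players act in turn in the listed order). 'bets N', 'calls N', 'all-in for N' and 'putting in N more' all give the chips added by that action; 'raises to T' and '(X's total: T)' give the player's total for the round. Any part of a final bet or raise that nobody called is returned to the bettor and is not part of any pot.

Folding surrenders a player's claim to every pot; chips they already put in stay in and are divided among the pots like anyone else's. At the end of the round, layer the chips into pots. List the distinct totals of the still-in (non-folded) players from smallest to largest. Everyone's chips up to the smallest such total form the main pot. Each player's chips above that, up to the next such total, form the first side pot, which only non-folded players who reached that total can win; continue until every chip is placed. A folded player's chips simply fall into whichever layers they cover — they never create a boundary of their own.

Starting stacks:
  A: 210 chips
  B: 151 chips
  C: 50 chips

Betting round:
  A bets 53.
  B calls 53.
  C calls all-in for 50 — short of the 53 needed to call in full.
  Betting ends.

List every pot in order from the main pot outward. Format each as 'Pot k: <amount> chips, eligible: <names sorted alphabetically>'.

Pot 1: 150 chips, eligible: A, B, C
Pot 2: 6 chips, eligible: A, B

Derivation:
Contributions: A=53, B=53, C=50
Pot levels (distinct totals of non-folded players): 50, 53
Layer 1-50: 50 each from A, B, C = 50*3 = 150 chips; eligible A, B, C
Layer 51-53: 3 each from A, B = 3*2 = 6 chips; eligible A, B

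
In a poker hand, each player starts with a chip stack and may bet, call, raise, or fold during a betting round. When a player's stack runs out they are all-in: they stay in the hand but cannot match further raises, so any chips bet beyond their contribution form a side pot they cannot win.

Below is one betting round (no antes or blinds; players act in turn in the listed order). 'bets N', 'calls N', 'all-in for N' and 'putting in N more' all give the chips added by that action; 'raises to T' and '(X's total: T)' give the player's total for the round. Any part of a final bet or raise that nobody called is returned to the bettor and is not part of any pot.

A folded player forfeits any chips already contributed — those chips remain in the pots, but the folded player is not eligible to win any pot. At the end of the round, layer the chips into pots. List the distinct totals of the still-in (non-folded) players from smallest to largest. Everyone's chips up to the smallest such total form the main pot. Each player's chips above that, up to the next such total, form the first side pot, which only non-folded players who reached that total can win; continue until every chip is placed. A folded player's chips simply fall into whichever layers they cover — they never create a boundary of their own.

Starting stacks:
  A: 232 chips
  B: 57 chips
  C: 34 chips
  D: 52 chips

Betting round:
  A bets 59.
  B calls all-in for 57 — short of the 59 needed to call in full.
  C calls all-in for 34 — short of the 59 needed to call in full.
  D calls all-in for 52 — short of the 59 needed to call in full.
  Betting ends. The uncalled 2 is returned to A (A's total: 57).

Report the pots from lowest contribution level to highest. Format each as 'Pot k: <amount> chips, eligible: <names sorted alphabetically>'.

Pot 1: 136 chips, eligible: A, B, C, D
Pot 2: 54 chips, eligible: A, B, D
Pot 3: 10 chips, eligible: A, B

Derivation:
Contributions (after 2 returned to A): A=57, B=57, C=34, D=52
Pot levels (distinct totals of non-folded players): 34, 52, 57
Layer 1-34: 34 each from A, B, C, D = 34*4 = 136 chips; eligible A, B, C, D
Layer 35-52: 18 each from A, B, D = 18*3 = 54 chips; eligible A, B, D
Layer 53-57: 5 each from A, B = 5*2 = 10 chips; eligible A, B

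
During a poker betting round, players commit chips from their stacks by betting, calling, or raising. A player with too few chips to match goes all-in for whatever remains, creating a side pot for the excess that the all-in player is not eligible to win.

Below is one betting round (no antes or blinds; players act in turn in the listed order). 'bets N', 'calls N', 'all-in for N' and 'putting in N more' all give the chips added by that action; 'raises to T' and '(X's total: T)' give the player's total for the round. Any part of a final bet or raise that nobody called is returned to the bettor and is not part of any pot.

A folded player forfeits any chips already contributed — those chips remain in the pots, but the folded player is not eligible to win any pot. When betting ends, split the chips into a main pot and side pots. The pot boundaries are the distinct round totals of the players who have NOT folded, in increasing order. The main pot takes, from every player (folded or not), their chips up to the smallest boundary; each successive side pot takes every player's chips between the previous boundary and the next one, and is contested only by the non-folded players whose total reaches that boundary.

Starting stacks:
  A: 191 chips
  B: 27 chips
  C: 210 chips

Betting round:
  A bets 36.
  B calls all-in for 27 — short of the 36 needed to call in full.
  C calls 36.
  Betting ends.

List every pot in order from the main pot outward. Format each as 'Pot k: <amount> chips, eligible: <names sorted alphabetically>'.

Contributions: A=36, B=27, C=36
Pot levels (distinct totals of non-folded players): 27, 36
Layer 1-27: 27 each from A, B, C = 27*3 = 81 chips; eligible A, B, C
Layer 28-36: 9 each from A, C = 9*2 = 18 chips; eligible A, C

Pot 1: 81 chips, eligible: A, B, C
Pot 2: 18 chips, eligible: A, C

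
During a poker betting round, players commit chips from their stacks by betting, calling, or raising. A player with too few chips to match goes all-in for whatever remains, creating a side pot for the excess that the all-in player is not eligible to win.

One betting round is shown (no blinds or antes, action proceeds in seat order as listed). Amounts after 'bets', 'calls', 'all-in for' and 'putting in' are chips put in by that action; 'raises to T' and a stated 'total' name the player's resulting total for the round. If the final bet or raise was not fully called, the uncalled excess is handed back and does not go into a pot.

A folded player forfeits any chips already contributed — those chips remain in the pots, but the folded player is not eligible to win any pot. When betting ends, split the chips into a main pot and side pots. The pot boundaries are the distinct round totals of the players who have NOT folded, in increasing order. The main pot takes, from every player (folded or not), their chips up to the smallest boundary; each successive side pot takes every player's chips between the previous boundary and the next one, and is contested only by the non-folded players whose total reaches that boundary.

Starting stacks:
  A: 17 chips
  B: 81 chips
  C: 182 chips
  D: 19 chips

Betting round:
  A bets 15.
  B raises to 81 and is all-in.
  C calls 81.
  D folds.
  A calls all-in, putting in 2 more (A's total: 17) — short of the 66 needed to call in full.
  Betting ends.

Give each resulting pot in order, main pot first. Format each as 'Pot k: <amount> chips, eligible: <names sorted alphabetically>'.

Pot 1: 51 chips, eligible: A, B, C
Pot 2: 128 chips, eligible: B, C

Derivation:
Contributions: A=17, B=81, C=81
Folded: D
Pot levels (distinct totals of non-folded players): 17, 81
Layer 1-17: 17 each from A, B, C = 17*3 = 51 chips; eligible A, B, C
Layer 18-81: 64 each from B, C = 64*2 = 128 chips; eligible B, C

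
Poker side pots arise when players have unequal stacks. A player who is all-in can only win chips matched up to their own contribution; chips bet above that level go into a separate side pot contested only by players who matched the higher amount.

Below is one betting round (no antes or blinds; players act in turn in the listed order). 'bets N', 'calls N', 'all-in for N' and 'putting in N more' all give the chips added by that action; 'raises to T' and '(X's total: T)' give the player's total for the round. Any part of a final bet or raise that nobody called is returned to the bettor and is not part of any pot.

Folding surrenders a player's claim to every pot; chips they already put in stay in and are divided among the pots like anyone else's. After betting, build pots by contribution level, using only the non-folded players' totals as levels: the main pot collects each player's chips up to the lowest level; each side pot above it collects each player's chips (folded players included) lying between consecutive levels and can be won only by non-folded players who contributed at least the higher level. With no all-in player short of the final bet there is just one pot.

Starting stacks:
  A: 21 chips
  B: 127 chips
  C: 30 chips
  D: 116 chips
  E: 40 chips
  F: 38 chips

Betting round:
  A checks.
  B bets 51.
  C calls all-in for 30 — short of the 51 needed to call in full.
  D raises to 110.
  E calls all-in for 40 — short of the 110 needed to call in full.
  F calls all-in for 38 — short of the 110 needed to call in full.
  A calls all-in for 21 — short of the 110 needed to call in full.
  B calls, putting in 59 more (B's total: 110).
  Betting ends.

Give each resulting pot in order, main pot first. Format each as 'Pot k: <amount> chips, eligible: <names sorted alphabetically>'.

Pot 1: 126 chips, eligible: A, B, C, D, E, F
Pot 2: 45 chips, eligible: B, C, D, E, F
Pot 3: 32 chips, eligible: B, D, E, F
Pot 4: 6 chips, eligible: B, D, E
Pot 5: 140 chips, eligible: B, D

Derivation:
Contributions: A=21, B=110, C=30, D=110, E=40, F=38
Pot levels (distinct totals of non-folded players): 21, 30, 38, 40, 110
Layer 1-21: 21 each from A, B, C, D, E, F = 21*6 = 126 chips; eligible A, B, C, D, E, F
Layer 22-30: 9 each from B, C, D, E, F = 9*5 = 45 chips; eligible B, C, D, E, F
Layer 31-38: 8 each from B, D, E, F = 8*4 = 32 chips; eligible B, D, E, F
Layer 39-40: 2 each from B, D, E = 2*3 = 6 chips; eligible B, D, E
Layer 41-110: 70 each from B, D = 70*2 = 140 chips; eligible B, D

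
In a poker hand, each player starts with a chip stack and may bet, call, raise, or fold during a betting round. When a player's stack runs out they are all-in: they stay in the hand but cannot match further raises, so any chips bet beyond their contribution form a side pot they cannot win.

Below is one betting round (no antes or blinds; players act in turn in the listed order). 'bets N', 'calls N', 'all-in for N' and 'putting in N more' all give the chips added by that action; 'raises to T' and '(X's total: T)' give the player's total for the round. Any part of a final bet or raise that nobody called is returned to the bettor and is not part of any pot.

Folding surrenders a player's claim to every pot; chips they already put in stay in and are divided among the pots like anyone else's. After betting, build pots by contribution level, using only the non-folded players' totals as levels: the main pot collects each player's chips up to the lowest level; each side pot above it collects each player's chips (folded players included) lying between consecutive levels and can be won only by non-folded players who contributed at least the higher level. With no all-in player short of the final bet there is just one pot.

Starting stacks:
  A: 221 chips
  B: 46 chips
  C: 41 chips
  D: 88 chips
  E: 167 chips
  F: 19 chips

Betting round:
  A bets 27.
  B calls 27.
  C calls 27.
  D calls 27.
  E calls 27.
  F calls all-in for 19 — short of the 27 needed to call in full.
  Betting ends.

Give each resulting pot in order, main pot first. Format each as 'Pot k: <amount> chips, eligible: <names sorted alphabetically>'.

Contributions: A=27, B=27, C=27, D=27, E=27, F=19
Pot levels (distinct totals of non-folded players): 19, 27
Layer 1-19: 19 each from A, B, C, D, E, F = 19*6 = 114 chips; eligible A, B, C, D, E, F
Layer 20-27: 8 each from A, B, C, D, E = 8*5 = 40 chips; eligible A, B, C, D, E

Pot 1: 114 chips, eligible: A, B, C, D, E, F
Pot 2: 40 chips, eligible: A, B, C, D, E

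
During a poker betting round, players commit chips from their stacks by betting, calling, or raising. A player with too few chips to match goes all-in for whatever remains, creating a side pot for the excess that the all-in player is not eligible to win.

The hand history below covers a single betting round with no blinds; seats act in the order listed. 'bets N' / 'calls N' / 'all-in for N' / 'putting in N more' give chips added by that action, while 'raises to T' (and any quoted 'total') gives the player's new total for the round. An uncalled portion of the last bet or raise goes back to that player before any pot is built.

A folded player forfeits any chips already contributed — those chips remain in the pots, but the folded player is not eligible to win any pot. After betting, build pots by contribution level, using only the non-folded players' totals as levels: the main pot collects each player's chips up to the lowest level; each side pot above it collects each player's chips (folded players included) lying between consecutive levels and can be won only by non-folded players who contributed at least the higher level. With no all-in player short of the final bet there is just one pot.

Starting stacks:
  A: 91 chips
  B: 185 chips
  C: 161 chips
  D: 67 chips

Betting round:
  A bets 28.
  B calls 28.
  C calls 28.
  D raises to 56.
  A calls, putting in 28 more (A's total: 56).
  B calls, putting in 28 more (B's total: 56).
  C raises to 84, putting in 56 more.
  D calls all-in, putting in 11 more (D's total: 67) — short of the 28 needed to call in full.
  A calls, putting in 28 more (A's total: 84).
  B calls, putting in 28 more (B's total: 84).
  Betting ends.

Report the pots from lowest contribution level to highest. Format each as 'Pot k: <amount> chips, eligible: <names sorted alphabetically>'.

Contributions: A=84, B=84, C=84, D=67
Pot levels (distinct totals of non-folded players): 67, 84
Layer 1-67: 67 each from A, B, C, D = 67*4 = 268 chips; eligible A, B, C, D
Layer 68-84: 17 each from A, B, C = 17*3 = 51 chips; eligible A, B, C

Pot 1: 268 chips, eligible: A, B, C, D
Pot 2: 51 chips, eligible: A, B, C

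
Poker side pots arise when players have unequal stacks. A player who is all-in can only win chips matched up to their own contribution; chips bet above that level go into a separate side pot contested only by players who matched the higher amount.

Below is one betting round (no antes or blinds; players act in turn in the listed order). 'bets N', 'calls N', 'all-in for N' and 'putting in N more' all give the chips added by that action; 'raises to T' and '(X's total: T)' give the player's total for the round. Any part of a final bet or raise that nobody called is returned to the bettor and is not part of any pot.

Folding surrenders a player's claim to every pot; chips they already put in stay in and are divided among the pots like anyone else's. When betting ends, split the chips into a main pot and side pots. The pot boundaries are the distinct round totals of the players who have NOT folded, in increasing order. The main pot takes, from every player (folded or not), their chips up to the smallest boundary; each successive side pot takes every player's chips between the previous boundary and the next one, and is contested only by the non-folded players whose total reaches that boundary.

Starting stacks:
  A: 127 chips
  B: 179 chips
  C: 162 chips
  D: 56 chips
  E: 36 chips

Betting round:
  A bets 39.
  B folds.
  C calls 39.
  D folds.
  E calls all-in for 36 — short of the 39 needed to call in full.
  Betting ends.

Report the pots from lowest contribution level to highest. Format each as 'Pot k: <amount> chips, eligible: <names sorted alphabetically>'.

Pot 1: 108 chips, eligible: A, C, E
Pot 2: 6 chips, eligible: A, C

Derivation:
Contributions: A=39, C=39, E=36
Folded: B, D
Pot levels (distinct totals of non-folded players): 36, 39
Layer 1-36: 36 each from A, C, E = 36*3 = 108 chips; eligible A, C, E
Layer 37-39: 3 each from A, C = 3*2 = 6 chips; eligible A, C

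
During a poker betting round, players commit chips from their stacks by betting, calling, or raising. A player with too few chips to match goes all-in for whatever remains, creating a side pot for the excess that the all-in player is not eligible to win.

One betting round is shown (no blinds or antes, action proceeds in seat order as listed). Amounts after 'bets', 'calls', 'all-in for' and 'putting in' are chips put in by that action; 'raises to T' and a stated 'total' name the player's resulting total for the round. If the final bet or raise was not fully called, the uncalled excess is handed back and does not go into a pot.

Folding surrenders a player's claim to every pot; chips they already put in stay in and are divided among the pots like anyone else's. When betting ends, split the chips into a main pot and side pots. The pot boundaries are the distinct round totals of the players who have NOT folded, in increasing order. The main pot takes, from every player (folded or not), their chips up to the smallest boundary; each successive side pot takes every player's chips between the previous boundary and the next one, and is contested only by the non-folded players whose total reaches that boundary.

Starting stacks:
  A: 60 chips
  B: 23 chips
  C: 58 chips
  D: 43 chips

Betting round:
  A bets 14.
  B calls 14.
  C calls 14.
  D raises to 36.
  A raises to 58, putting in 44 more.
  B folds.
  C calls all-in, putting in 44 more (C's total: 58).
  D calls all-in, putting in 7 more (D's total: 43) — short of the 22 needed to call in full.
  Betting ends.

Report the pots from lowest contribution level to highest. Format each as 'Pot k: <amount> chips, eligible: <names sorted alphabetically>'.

Pot 1: 143 chips, eligible: A, C, D
Pot 2: 30 chips, eligible: A, C

Derivation:
Contributions: A=58, B=14, C=58, D=43
Folded: B
Pot levels (distinct totals of non-folded players): 43, 58
Layer 1-43: A 43 + B 14 + C 43 + D 43 = 143 chips; eligible A, C, D
Layer 44-58: 15 each from A, C = 15*2 = 30 chips; eligible A, C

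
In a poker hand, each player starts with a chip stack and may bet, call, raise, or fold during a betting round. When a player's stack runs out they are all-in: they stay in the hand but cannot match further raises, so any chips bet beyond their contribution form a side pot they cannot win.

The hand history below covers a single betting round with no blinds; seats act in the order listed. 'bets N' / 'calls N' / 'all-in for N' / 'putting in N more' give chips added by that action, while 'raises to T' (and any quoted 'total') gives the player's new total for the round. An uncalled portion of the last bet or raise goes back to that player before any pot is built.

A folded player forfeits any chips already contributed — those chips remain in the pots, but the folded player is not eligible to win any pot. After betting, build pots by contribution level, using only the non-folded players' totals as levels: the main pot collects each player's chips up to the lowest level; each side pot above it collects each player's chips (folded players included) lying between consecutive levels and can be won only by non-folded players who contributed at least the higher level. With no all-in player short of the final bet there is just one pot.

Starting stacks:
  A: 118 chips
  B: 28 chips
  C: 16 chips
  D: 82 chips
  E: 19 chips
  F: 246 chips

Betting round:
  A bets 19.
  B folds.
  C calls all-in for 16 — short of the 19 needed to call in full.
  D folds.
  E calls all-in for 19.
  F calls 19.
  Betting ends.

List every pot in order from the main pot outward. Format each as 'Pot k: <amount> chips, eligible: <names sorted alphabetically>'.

Contributions: A=19, C=16, E=19, F=19
Folded: B, D
Pot levels (distinct totals of non-folded players): 16, 19
Layer 1-16: 16 each from A, C, E, F = 16*4 = 64 chips; eligible A, C, E, F
Layer 17-19: 3 each from A, E, F = 3*3 = 9 chips; eligible A, E, F

Pot 1: 64 chips, eligible: A, C, E, F
Pot 2: 9 chips, eligible: A, E, F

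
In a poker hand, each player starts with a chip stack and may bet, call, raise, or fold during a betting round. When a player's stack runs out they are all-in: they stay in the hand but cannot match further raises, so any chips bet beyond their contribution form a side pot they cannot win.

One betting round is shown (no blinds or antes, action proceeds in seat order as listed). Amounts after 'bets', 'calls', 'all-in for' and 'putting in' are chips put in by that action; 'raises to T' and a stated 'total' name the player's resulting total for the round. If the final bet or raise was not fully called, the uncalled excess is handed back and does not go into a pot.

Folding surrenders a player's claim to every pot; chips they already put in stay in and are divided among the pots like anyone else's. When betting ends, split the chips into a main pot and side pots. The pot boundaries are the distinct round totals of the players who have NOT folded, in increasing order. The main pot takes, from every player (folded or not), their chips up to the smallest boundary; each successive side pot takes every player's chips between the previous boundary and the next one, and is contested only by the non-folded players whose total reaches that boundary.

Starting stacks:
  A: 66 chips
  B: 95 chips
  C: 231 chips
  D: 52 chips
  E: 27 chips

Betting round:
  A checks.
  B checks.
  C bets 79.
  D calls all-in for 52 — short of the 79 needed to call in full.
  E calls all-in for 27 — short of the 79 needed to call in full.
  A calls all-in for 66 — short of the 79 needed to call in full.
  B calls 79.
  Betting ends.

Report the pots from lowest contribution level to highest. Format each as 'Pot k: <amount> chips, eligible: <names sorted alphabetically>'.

Contributions: A=66, B=79, C=79, D=52, E=27
Pot levels (distinct totals of non-folded players): 27, 52, 66, 79
Layer 1-27: 27 each from A, B, C, D, E = 27*5 = 135 chips; eligible A, B, C, D, E
Layer 28-52: 25 each from A, B, C, D = 25*4 = 100 chips; eligible A, B, C, D
Layer 53-66: 14 each from A, B, C = 14*3 = 42 chips; eligible A, B, C
Layer 67-79: 13 each from B, C = 13*2 = 26 chips; eligible B, C

Pot 1: 135 chips, eligible: A, B, C, D, E
Pot 2: 100 chips, eligible: A, B, C, D
Pot 3: 42 chips, eligible: A, B, C
Pot 4: 26 chips, eligible: B, C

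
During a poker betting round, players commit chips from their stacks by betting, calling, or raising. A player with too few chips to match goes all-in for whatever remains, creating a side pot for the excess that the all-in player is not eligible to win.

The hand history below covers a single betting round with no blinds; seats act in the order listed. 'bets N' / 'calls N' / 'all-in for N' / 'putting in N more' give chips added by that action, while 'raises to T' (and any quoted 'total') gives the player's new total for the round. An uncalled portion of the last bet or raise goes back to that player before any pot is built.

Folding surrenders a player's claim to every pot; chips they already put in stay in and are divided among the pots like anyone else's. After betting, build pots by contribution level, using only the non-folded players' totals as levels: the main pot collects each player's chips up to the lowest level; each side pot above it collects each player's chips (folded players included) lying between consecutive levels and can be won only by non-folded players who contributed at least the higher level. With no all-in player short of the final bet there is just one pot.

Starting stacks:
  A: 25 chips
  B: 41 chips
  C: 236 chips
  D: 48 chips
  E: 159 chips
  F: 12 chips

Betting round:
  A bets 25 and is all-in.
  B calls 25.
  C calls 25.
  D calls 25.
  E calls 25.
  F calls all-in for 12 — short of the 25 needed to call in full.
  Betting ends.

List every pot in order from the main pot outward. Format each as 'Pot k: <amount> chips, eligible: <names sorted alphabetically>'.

Pot 1: 72 chips, eligible: A, B, C, D, E, F
Pot 2: 65 chips, eligible: A, B, C, D, E

Derivation:
Contributions: A=25, B=25, C=25, D=25, E=25, F=12
Pot levels (distinct totals of non-folded players): 12, 25
Layer 1-12: 12 each from A, B, C, D, E, F = 12*6 = 72 chips; eligible A, B, C, D, E, F
Layer 13-25: 13 each from A, B, C, D, E = 13*5 = 65 chips; eligible A, B, C, D, E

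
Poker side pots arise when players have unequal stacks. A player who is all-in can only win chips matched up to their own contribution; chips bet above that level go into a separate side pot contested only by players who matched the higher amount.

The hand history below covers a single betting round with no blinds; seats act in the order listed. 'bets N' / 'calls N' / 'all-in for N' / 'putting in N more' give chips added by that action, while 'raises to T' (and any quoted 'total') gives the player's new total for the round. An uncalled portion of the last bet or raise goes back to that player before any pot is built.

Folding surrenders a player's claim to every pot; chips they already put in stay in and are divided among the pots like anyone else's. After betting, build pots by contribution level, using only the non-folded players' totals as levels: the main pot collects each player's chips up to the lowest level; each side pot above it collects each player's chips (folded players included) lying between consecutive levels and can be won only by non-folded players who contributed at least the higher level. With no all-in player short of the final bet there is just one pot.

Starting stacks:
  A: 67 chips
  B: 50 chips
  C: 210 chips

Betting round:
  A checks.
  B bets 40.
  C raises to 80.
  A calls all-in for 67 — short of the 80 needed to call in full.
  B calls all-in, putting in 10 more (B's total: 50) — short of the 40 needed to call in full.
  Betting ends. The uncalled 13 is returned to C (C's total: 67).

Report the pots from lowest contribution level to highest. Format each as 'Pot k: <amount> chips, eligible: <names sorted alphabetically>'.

Pot 1: 150 chips, eligible: A, B, C
Pot 2: 34 chips, eligible: A, C

Derivation:
Contributions (after 13 returned to C): A=67, B=50, C=67
Pot levels (distinct totals of non-folded players): 50, 67
Layer 1-50: 50 each from A, B, C = 50*3 = 150 chips; eligible A, B, C
Layer 51-67: 17 each from A, C = 17*2 = 34 chips; eligible A, C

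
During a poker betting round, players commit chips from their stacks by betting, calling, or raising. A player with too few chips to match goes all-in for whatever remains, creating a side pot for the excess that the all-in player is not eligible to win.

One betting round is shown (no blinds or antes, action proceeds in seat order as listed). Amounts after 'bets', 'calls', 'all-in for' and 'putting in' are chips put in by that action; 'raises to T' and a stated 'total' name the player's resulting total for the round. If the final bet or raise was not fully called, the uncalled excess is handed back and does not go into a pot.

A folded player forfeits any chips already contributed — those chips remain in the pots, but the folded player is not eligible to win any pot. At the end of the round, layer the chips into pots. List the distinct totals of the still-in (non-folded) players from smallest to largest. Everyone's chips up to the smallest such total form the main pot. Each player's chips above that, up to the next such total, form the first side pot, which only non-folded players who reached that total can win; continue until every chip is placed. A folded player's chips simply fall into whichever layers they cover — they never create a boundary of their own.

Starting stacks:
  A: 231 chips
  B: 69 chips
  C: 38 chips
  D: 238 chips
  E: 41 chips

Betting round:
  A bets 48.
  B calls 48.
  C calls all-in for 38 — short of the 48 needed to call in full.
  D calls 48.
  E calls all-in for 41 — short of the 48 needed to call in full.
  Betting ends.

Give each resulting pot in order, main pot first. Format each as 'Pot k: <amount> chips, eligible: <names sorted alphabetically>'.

Pot 1: 190 chips, eligible: A, B, C, D, E
Pot 2: 12 chips, eligible: A, B, D, E
Pot 3: 21 chips, eligible: A, B, D

Derivation:
Contributions: A=48, B=48, C=38, D=48, E=41
Pot levels (distinct totals of non-folded players): 38, 41, 48
Layer 1-38: 38 each from A, B, C, D, E = 38*5 = 190 chips; eligible A, B, C, D, E
Layer 39-41: 3 each from A, B, D, E = 3*4 = 12 chips; eligible A, B, D, E
Layer 42-48: 7 each from A, B, D = 7*3 = 21 chips; eligible A, B, D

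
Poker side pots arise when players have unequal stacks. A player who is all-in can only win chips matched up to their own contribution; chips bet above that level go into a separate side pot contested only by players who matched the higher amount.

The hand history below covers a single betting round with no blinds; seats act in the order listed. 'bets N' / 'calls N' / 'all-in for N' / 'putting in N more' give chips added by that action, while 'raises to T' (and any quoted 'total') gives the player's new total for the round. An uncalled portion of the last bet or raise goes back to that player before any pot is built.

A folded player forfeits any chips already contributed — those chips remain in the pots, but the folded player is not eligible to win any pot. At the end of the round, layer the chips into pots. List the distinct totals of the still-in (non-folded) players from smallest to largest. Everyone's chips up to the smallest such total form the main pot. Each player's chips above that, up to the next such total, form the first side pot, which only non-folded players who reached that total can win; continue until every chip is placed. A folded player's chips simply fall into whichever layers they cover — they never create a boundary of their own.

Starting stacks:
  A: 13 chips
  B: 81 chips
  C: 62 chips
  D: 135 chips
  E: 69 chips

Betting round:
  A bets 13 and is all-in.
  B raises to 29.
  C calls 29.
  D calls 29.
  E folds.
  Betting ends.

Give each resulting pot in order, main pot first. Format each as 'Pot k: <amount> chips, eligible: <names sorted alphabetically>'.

Contributions: A=13, B=29, C=29, D=29
Folded: E
Pot levels (distinct totals of non-folded players): 13, 29
Layer 1-13: 13 each from A, B, C, D = 13*4 = 52 chips; eligible A, B, C, D
Layer 14-29: 16 each from B, C, D = 16*3 = 48 chips; eligible B, C, D

Pot 1: 52 chips, eligible: A, B, C, D
Pot 2: 48 chips, eligible: B, C, D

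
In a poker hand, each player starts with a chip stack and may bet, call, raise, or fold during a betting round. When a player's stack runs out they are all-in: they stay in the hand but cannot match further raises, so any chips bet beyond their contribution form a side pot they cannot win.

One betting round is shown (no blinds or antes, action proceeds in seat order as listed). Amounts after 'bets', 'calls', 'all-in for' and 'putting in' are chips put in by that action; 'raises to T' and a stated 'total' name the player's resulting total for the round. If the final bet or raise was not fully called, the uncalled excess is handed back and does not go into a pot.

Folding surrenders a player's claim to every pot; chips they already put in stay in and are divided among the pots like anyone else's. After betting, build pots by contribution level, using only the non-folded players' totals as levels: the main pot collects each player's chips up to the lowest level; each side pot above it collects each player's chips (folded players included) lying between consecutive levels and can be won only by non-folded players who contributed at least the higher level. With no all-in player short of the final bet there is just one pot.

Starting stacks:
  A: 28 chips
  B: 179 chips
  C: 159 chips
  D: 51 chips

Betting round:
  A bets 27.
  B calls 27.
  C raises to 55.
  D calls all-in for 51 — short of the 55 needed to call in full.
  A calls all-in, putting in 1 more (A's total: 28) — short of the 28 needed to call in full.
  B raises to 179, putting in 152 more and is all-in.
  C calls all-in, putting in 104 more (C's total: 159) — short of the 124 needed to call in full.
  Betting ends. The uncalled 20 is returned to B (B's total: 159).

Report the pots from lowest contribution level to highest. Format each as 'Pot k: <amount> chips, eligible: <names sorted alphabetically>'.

Contributions (after 20 returned to B): A=28, B=159, C=159, D=51
Pot levels (distinct totals of non-folded players): 28, 51, 159
Layer 1-28: 28 each from A, B, C, D = 28*4 = 112 chips; eligible A, B, C, D
Layer 29-51: 23 each from B, C, D = 23*3 = 69 chips; eligible B, C, D
Layer 52-159: 108 each from B, C = 108*2 = 216 chips; eligible B, C

Pot 1: 112 chips, eligible: A, B, C, D
Pot 2: 69 chips, eligible: B, C, D
Pot 3: 216 chips, eligible: B, C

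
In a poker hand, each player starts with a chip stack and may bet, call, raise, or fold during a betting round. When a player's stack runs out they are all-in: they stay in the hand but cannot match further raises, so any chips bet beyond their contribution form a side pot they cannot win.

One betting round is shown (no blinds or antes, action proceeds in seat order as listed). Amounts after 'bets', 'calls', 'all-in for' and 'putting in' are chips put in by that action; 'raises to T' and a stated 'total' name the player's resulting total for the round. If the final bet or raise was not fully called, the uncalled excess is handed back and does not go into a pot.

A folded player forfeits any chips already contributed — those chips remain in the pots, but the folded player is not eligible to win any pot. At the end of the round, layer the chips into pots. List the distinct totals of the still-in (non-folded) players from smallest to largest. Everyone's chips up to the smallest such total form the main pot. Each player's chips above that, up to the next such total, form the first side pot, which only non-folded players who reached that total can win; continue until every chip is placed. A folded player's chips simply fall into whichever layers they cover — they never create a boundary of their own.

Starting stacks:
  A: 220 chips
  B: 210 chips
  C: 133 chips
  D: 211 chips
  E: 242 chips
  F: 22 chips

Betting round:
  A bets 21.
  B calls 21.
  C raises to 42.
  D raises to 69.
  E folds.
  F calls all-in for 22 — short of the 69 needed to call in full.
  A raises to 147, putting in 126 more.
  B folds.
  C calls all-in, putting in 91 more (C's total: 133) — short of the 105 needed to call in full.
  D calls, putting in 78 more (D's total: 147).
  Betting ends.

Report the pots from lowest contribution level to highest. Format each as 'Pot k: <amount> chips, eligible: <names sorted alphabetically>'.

Contributions: A=147, B=21, C=133, D=147, F=22
Folded: B, E
Pot levels (distinct totals of non-folded players): 22, 133, 147
Layer 1-22: A 22 + B 21 + C 22 + D 22 + F 22 = 109 chips; eligible A, C, D, F
Layer 23-133: 111 each from A, C, D = 111*3 = 333 chips; eligible A, C, D
Layer 134-147: 14 each from A, D = 14*2 = 28 chips; eligible A, D

Pot 1: 109 chips, eligible: A, C, D, F
Pot 2: 333 chips, eligible: A, C, D
Pot 3: 28 chips, eligible: A, D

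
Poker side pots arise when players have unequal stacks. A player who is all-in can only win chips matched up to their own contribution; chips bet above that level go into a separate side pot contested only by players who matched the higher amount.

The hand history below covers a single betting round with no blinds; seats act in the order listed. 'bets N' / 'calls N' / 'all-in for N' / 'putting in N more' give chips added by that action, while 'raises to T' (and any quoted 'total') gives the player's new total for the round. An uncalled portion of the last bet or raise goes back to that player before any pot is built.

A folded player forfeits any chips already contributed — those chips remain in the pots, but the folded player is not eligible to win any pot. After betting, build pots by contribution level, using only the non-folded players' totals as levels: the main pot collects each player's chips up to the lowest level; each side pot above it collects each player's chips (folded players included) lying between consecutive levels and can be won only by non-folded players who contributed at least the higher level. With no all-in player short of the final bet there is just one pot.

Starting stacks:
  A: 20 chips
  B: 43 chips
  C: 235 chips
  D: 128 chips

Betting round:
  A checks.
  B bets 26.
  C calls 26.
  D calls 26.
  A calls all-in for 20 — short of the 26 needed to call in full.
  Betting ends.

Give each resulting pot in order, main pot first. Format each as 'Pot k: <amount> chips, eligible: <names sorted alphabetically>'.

Contributions: A=20, B=26, C=26, D=26
Pot levels (distinct totals of non-folded players): 20, 26
Layer 1-20: 20 each from A, B, C, D = 20*4 = 80 chips; eligible A, B, C, D
Layer 21-26: 6 each from B, C, D = 6*3 = 18 chips; eligible B, C, D

Pot 1: 80 chips, eligible: A, B, C, D
Pot 2: 18 chips, eligible: B, C, D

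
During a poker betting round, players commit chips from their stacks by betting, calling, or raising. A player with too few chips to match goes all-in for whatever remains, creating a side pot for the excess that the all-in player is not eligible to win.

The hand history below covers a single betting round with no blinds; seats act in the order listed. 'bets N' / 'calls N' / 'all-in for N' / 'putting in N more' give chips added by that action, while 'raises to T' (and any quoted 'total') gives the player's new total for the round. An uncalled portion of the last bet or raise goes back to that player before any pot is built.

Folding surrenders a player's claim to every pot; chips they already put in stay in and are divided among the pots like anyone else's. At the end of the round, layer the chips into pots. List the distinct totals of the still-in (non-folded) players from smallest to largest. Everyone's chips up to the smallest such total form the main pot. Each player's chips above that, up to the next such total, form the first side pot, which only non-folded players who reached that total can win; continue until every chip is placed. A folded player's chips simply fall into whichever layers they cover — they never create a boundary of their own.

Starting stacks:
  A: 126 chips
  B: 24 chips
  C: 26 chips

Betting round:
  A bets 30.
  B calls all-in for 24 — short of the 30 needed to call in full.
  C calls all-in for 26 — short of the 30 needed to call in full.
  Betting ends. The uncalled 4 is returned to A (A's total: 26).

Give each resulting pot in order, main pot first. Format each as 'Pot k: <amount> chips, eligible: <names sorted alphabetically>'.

Contributions (after 4 returned to A): A=26, B=24, C=26
Pot levels (distinct totals of non-folded players): 24, 26
Layer 1-24: 24 each from A, B, C = 24*3 = 72 chips; eligible A, B, C
Layer 25-26: 2 each from A, C = 2*2 = 4 chips; eligible A, C

Pot 1: 72 chips, eligible: A, B, C
Pot 2: 4 chips, eligible: A, C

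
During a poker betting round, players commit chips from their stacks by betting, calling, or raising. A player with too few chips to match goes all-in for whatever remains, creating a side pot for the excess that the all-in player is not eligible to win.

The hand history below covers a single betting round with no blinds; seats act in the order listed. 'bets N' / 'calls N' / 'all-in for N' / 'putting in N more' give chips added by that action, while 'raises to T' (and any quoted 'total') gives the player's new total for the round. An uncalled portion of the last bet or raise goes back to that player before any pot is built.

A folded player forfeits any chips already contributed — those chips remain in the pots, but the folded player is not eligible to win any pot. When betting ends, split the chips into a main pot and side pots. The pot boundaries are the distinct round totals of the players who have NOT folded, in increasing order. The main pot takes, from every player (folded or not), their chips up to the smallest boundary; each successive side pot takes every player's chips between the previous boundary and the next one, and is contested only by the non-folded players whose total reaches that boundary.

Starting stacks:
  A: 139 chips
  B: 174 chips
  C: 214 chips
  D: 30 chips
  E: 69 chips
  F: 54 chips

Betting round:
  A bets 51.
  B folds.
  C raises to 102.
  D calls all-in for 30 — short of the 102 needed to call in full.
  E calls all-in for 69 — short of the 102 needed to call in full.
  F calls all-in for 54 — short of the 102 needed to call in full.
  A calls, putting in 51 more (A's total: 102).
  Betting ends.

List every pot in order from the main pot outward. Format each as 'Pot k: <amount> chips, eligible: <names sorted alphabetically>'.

Pot 1: 150 chips, eligible: A, C, D, E, F
Pot 2: 96 chips, eligible: A, C, E, F
Pot 3: 45 chips, eligible: A, C, E
Pot 4: 66 chips, eligible: A, C

Derivation:
Contributions: A=102, C=102, D=30, E=69, F=54
Folded: B
Pot levels (distinct totals of non-folded players): 30, 54, 69, 102
Layer 1-30: 30 each from A, C, D, E, F = 30*5 = 150 chips; eligible A, C, D, E, F
Layer 31-54: 24 each from A, C, E, F = 24*4 = 96 chips; eligible A, C, E, F
Layer 55-69: 15 each from A, C, E = 15*3 = 45 chips; eligible A, C, E
Layer 70-102: 33 each from A, C = 33*2 = 66 chips; eligible A, C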